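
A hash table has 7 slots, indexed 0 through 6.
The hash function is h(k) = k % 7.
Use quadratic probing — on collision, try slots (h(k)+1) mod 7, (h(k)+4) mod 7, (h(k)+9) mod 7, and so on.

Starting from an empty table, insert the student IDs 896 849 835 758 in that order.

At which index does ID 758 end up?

6

896 hashes to 0; slot 0 is free -> place at 0.
849 hashes to 2; slot 2 is free -> place at 2.
835 hashes to 2; 2 taken -> place at 3.
758 hashes to 2; 2,3 taken -> place at 6.
Table: [896, -, 849, 835, -, -, 758]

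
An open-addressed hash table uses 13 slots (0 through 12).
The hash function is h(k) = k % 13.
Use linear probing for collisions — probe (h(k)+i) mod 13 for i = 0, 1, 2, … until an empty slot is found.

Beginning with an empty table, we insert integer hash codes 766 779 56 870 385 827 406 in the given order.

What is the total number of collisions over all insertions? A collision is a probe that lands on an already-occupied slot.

Insert 766: h=12, slot 12 empty => index 12.
Insert 779: h=12, slot 12 occupied => index 0.
Insert 56: h=4, slot 4 empty => index 4.
Insert 870: h=12, slots 12,0 occupied => index 1.
Insert 385: h=8, slot 8 empty => index 8.
Insert 827: h=8, slot 8 occupied => index 9.
Insert 406: h=3, slot 3 empty => index 3.
Table: [779, 870, _, 406, 56, _, _, _, 385, 827, _, _, 766]

4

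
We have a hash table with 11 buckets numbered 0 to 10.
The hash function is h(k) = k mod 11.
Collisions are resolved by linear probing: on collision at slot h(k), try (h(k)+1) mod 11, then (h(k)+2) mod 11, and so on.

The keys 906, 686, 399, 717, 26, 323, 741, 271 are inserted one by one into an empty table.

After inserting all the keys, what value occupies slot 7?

323

906 hashes to 4; slot 4 is free => place at 4.
686 hashes to 4; 4 taken => place at 5.
399 hashes to 3; slot 3 is free => place at 3.
717 hashes to 2; slot 2 is free => place at 2.
26 hashes to 4; 4,5 taken => place at 6.
323 hashes to 4; 4,5,6 taken => place at 7.
741 hashes to 4; 4,5,6,7 taken => place at 8.
271 hashes to 7; 7,8 taken => place at 9.
Table: [—, —, 717, 399, 906, 686, 26, 323, 741, 271, —]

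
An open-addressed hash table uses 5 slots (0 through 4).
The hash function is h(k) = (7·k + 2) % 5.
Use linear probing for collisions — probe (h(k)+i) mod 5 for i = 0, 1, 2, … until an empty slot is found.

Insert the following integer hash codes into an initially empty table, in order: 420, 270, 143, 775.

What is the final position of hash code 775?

Insert 420: h=2, slot 2 empty → index 2.
Insert 270: h=2, slot 2 occupied → index 3.
Insert 143: h=3, slot 3 occupied → index 4.
Insert 775: h=2, slots 2,3,4 occupied → index 0.
Table: [775, ∅, 420, 270, 143]

0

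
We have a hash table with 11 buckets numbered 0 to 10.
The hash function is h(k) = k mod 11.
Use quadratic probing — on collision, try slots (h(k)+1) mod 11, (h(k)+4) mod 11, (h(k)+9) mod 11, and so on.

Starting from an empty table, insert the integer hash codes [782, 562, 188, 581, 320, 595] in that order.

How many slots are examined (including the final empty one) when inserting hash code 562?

2

782 hashes to 1; slot 1 is free -> place at 1.
562 hashes to 1; 1 taken -> place at 2.
188 hashes to 1; 1,2 taken -> place at 5.
581 hashes to 9; slot 9 is free -> place at 9.
320 hashes to 1; 1,2,5 taken -> place at 10.
595 hashes to 1; 1,2,5,10 taken -> place at 6.
Table: [-, 782, 562, -, -, 188, 595, -, -, 581, 320]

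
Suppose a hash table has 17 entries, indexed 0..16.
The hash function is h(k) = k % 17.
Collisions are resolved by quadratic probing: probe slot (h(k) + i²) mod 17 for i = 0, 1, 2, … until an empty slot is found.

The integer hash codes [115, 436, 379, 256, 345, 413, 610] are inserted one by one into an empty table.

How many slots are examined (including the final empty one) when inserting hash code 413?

3

115: h=13 => slot 13
436: h=11 => slot 11
379: h=5 => slot 5
256: h=1 => slot 1
345: h=5, probe 5,6 => slot 6
413: h=5, probe 5,6,9 => slot 9
610: h=15 => slot 15
Table: [—, 256, —, —, —, 379, 345, —, —, 413, —, 436, —, 115, —, 610, —]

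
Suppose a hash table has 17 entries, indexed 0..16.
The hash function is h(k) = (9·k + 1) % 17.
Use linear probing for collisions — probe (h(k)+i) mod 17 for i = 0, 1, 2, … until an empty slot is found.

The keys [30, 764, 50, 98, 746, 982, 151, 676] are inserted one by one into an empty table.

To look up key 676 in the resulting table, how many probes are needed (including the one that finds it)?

6

30 hashes to 16; slot 16 is free → place at 16.
764 hashes to 9; slot 9 is free → place at 9.
50 hashes to 9; 9 taken → place at 10.
98 hashes to 16; 16 taken → place at 0.
746 hashes to 0; 0 taken → place at 1.
982 hashes to 16; 16,0,1 taken → place at 2.
151 hashes to 0; 0,1,2 taken → place at 3.
676 hashes to 16; 16,0,1,2,3 taken → place at 4.
Table: [98, 746, 982, 151, 676, _, _, _, _, 764, 50, _, _, _, _, _, 30]
Lookup 676: h=16, probe 16,0,1,2,3,4 → found at 4.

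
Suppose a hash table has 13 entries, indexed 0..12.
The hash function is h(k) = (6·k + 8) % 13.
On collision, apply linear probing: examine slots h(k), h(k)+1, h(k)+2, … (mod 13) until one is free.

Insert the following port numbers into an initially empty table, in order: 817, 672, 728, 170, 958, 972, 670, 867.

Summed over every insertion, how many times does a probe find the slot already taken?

817: h=9 → slot 9
672: h=10 → slot 10
728: h=8 → slot 8
170: h=1 → slot 1
958: h=10, probe 10,11 → slot 11
972: h=3 → slot 3
670: h=11, probe 11,12 → slot 12
867: h=10, probe 10,11,12,0 → slot 0
Table: [867, 170, _, 972, _, _, _, _, 728, 817, 672, 958, 670]

5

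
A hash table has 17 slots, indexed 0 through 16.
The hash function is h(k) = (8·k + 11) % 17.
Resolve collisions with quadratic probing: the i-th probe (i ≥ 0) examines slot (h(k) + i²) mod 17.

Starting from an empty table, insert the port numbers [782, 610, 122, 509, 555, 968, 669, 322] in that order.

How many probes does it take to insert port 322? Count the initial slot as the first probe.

782: h=11 => slot 11
610: h=12 => slot 12
122: h=1 => slot 1
509: h=3 => slot 3
555: h=14 => slot 14
968: h=3, probe 3,4 => slot 4
669: h=8 => slot 8
322: h=3, probe 3,4,7 => slot 7
Table: [∅, 122, ∅, 509, 968, ∅, ∅, 322, 669, ∅, ∅, 782, 610, ∅, 555, ∅, ∅]

3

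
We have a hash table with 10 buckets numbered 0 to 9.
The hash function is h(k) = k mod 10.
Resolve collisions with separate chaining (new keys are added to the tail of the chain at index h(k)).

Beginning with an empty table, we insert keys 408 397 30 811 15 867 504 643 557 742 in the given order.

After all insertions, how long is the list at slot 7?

3

Insert 408: h=8, bucket 8 empty -> new chain.
Insert 397: h=7, bucket 7 empty -> new chain.
Insert 30: h=0, bucket 0 empty -> new chain.
Insert 811: h=1, bucket 1 empty -> new chain.
Insert 15: h=5, bucket 5 empty -> new chain.
Insert 867: h=7, bucket 7 nonempty -> append to chain.
Insert 504: h=4, bucket 4 empty -> new chain.
Insert 643: h=3, bucket 3 empty -> new chain.
Insert 557: h=7, bucket 7 nonempty -> append to chain.
Insert 742: h=2, bucket 2 empty -> new chain.
Final buckets:
0: 30
1: 811
2: 742
3: 643
4: 504
5: 15
6: -
7: 397 -> 867 -> 557
8: 408
9: -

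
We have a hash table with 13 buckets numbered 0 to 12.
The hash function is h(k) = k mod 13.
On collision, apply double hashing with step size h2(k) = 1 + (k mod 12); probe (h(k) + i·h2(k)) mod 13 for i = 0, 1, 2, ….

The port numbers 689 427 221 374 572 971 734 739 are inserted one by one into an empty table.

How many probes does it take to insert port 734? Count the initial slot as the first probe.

Insert 689: h=0, slot 0 empty -> index 0.
Insert 427: h=11, slot 11 empty -> index 11.
Insert 221: h=0, h2=6, slot 0 occupied -> index 6.
Insert 374: h=10, slot 10 empty -> index 10.
Insert 572: h=0, h2=9, slot 0 occupied -> index 9.
Insert 971: h=9, h2=12, slot 9 occupied -> index 8.
Insert 734: h=6, h2=3, slots 6,9 occupied -> index 12.
Insert 739: h=11, h2=8, slots 11,6 occupied -> index 1.
Table: [689, 739, ∅, ∅, ∅, ∅, 221, ∅, 971, 572, 374, 427, 734]

3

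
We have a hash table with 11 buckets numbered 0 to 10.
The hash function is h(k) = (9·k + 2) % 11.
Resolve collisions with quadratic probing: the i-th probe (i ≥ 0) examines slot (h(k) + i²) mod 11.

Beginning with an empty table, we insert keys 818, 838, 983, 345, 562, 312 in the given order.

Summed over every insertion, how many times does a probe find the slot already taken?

818 hashes to 5; slot 5 is free → place at 5.
838 hashes to 9; slot 9 is free → place at 9.
983 hashes to 5; 5 taken → place at 6.
345 hashes to 5; 5,6,9 taken → place at 3.
562 hashes to 0; slot 0 is free → place at 0.
312 hashes to 5; 5,6,9,3 taken → place at 10.
Table: [562, ., ., 345, ., 818, 983, ., ., 838, 312]

8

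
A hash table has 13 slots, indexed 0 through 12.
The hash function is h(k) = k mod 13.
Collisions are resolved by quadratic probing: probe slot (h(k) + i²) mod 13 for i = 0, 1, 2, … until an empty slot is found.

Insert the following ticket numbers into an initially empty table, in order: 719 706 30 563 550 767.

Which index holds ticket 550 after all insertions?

719: h=4 → slot 4
706: h=4, probe 4,5 → slot 5
30: h=4, probe 4,5,8 → slot 8
563: h=4, probe 4,5,8,0 → slot 0
550: h=4, probe 4,5,8,0,7 → slot 7
767: h=0, probe 0,1 → slot 1
Table: [563, 767, —, —, 719, 706, —, 550, 30, —, —, —, —]

7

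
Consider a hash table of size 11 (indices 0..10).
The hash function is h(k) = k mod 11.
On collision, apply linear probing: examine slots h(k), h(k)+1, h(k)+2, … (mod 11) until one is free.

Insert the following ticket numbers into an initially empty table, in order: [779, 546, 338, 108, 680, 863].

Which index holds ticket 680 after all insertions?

779 hashes to 9; slot 9 is free → place at 9.
546 hashes to 7; slot 7 is free → place at 7.
338 hashes to 8; slot 8 is free → place at 8.
108 hashes to 9; 9 taken → place at 10.
680 hashes to 9; 9,10 taken → place at 0.
863 hashes to 5; slot 5 is free → place at 5.
Table: [680, _, _, _, _, 863, _, 546, 338, 779, 108]

0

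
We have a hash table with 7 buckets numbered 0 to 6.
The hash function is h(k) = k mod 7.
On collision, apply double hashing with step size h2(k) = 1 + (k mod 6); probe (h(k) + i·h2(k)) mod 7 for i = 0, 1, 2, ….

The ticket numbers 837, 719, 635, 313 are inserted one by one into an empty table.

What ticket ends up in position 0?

Insert 837: h=4, slot 4 empty -> index 4.
Insert 719: h=5, slot 5 empty -> index 5.
Insert 635: h=5, h2=6, slots 5,4 occupied -> index 3.
Insert 313: h=5, h2=2, slot 5 occupied -> index 0.
Table: [313, ∅, ∅, 635, 837, 719, ∅]

313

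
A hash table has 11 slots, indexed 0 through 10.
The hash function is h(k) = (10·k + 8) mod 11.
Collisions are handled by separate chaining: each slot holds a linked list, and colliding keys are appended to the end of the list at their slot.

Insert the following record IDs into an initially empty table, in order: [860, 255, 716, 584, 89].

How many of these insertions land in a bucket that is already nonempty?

3

860 → bucket 6
255 → bucket 6 (collision)
716 → bucket 7
584 → bucket 7 (collision)
89 → bucket 7 (collision)
Final buckets:
0: _
1: _
2: _
3: _
4: _
5: _
6: 860 -> 255
7: 716 -> 584 -> 89
8: _
9: _
10: _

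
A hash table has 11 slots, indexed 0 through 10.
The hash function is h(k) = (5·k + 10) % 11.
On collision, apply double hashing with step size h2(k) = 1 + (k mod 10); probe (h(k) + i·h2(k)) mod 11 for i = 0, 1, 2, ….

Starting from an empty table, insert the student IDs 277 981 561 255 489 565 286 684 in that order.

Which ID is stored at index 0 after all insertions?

277: h=9 → slot 9
981: h=9, h2=2, probe 9,0 → slot 0
561: h=10 → slot 10
255: h=9, h2=6, probe 9,4 → slot 4
489: h=2 → slot 2
565: h=8 → slot 8
286: h=10, h2=7, probe 10,6 → slot 6
684: h=9, h2=5, probe 9,3 → slot 3
Table: [981, ., 489, 684, 255, ., 286, ., 565, 277, 561]

981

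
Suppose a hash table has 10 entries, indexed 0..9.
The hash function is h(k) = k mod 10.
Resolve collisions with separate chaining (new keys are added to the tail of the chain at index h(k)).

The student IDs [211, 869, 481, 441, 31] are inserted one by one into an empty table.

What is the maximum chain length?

Insert 211: h=1, bucket 1 empty → new chain.
Insert 869: h=9, bucket 9 empty → new chain.
Insert 481: h=1, bucket 1 nonempty → append to chain.
Insert 441: h=1, bucket 1 nonempty → append to chain.
Insert 31: h=1, bucket 1 nonempty → append to chain.
Final buckets:
0: _
1: 211 -> 481 -> 441 -> 31
2: _
3: _
4: _
5: _
6: _
7: _
8: _
9: 869

4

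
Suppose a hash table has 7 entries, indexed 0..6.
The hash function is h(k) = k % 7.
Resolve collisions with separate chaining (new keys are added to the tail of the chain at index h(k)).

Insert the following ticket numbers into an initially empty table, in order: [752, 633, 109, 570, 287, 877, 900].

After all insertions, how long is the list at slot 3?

3

752 -> bucket 3
633 -> bucket 3 (collision)
109 -> bucket 4
570 -> bucket 3 (collision)
287 -> bucket 0
877 -> bucket 2
900 -> bucket 4 (collision)
Final buckets:
0: 287
1: ∅
2: 877
3: 752 -> 633 -> 570
4: 109 -> 900
5: ∅
6: ∅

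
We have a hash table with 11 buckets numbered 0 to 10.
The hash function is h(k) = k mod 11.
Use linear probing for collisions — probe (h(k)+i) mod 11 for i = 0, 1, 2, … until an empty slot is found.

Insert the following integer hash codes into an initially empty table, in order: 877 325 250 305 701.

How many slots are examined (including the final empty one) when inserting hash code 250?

2

877: h=8 => slot 8
325: h=6 => slot 6
250: h=8, probe 8,9 => slot 9
305: h=8, probe 8,9,10 => slot 10
701: h=8, probe 8,9,10,0 => slot 0
Table: [701, ∅, ∅, ∅, ∅, ∅, 325, ∅, 877, 250, 305]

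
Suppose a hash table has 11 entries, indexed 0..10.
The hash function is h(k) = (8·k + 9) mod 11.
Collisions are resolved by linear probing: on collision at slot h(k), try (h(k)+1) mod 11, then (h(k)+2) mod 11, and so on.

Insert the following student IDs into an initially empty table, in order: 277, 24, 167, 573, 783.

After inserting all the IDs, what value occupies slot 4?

24

277 hashes to 3; slot 3 is free → place at 3.
24 hashes to 3; 3 taken → place at 4.
167 hashes to 3; 3,4 taken → place at 5.
573 hashes to 6; slot 6 is free → place at 6.
783 hashes to 3; 3,4,5,6 taken → place at 7.
Table: [_, _, _, 277, 24, 167, 573, 783, _, _, _]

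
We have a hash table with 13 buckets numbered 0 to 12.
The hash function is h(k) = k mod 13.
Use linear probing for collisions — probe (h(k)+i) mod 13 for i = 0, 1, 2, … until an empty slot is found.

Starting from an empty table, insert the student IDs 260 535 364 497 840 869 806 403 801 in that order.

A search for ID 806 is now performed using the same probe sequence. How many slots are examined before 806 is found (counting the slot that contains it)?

260 hashes to 0; slot 0 is free → place at 0.
535 hashes to 2; slot 2 is free → place at 2.
364 hashes to 0; 0 taken → place at 1.
497 hashes to 3; slot 3 is free → place at 3.
840 hashes to 8; slot 8 is free → place at 8.
869 hashes to 11; slot 11 is free → place at 11.
806 hashes to 0; 0,1,2,3 taken → place at 4.
403 hashes to 0; 0,1,2,3,4 taken → place at 5.
801 hashes to 8; 8 taken → place at 9.
Table: [260, 364, 535, 497, 806, 403, ∅, ∅, 840, 801, ∅, 869, ∅]
Lookup 806: h=0, probe 0,1,2,3,4 → found at 4.

5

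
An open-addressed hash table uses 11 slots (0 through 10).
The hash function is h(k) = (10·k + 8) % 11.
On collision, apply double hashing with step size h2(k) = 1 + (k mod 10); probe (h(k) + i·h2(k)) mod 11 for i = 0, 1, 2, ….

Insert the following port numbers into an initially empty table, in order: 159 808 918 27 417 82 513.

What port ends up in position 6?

Insert 159: h=3, slot 3 empty -> index 3.
Insert 808: h=3, h2=9, slot 3 occupied -> index 1.
Insert 918: h=3, h2=9, slots 3,1 occupied -> index 10.
Insert 27: h=3, h2=8, slot 3 occupied -> index 0.
Insert 417: h=9, slot 9 empty -> index 9.
Insert 82: h=3, h2=3, slot 3 occupied -> index 6.
Insert 513: h=1, h2=4, slot 1 occupied -> index 5.
Table: [27, 808, _, 159, _, 513, 82, _, _, 417, 918]

82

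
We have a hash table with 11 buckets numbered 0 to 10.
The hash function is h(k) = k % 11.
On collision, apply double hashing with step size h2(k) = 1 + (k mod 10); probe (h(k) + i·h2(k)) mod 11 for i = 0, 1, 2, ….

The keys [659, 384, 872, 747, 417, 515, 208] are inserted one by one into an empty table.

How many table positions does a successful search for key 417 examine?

659 hashes to 10; slot 10 is free → place at 10.
384 hashes to 10, h2=5; 10 taken → place at 4.
872 hashes to 3; slot 3 is free → place at 3.
747 hashes to 10, h2=8; 10 taken → place at 7.
417 hashes to 10, h2=8; 10,7,4 taken → place at 1.
515 hashes to 9; slot 9 is free → place at 9.
208 hashes to 10, h2=9; 10 taken → place at 8.
Table: [_, 417, _, 872, 384, _, _, 747, 208, 515, 659]
Lookup 417: h=10, h2=8, probe 10,7,4,1 → found at 1.

4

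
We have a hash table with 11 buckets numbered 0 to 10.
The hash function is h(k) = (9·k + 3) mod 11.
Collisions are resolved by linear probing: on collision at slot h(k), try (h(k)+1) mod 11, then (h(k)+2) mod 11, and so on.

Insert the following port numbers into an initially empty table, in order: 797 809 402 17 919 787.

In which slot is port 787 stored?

Insert 797: h=4, slot 4 empty => index 4.
Insert 809: h=2, slot 2 empty => index 2.
Insert 402: h=2, slot 2 occupied => index 3.
Insert 17: h=2, slots 2,3,4 occupied => index 5.
Insert 919: h=2, slots 2,3,4,5 occupied => index 6.
Insert 787: h=2, slots 2,3,4,5,6 occupied => index 7.
Table: [—, —, 809, 402, 797, 17, 919, 787, —, —, —]

7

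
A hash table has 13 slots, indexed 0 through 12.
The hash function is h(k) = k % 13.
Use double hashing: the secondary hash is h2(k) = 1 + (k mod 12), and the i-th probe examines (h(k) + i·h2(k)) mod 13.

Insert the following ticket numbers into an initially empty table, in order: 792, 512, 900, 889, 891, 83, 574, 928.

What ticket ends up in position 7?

792: h=12 => slot 12
512: h=5 => slot 5
900: h=3 => slot 3
889: h=5, h2=2, probe 5,7 => slot 7
891: h=7, h2=4, probe 7,11 => slot 11
83: h=5, h2=12, probe 5,4 => slot 4
574: h=2 => slot 2
928: h=5, h2=5, probe 5,10 => slot 10
Table: [-, -, 574, 900, 83, 512, -, 889, -, -, 928, 891, 792]

889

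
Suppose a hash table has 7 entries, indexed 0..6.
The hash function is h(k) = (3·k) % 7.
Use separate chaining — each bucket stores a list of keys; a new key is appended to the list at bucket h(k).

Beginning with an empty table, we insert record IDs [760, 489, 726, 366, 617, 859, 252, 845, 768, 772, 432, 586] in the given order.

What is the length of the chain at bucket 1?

6

Insert 760: h=5, bucket 5 empty -> new chain.
Insert 489: h=4, bucket 4 empty -> new chain.
Insert 726: h=1, bucket 1 empty -> new chain.
Insert 366: h=6, bucket 6 empty -> new chain.
Insert 617: h=3, bucket 3 empty -> new chain.
Insert 859: h=1, bucket 1 nonempty -> append to chain.
Insert 252: h=0, bucket 0 empty -> new chain.
Insert 845: h=1, bucket 1 nonempty -> append to chain.
Insert 768: h=1, bucket 1 nonempty -> append to chain.
Insert 772: h=6, bucket 6 nonempty -> append to chain.
Insert 432: h=1, bucket 1 nonempty -> append to chain.
Insert 586: h=1, bucket 1 nonempty -> append to chain.
Final buckets:
0: 252
1: 726 -> 859 -> 845 -> 768 -> 432 -> 586
2: ∅
3: 617
4: 489
5: 760
6: 366 -> 772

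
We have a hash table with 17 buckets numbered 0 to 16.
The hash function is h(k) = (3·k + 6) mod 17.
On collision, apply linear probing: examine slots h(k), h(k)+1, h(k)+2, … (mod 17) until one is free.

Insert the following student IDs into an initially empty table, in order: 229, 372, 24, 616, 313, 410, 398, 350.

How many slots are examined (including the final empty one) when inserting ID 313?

Insert 229: h=13, slot 13 empty => index 13.
Insert 372: h=0, slot 0 empty => index 0.
Insert 24: h=10, slot 10 empty => index 10.
Insert 616: h=1, slot 1 empty => index 1.
Insert 313: h=10, slot 10 occupied => index 11.
Insert 410: h=12, slot 12 empty => index 12.
Insert 398: h=10, slots 10,11,12,13 occupied => index 14.
Insert 350: h=2, slot 2 empty => index 2.
Table: [372, 616, 350, _, _, _, _, _, _, _, 24, 313, 410, 229, 398, _, _]

2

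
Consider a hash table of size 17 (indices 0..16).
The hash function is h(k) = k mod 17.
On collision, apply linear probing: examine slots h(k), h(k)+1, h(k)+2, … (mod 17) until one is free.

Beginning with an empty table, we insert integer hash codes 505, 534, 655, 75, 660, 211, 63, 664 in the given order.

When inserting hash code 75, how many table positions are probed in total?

2

505 hashes to 12; slot 12 is free -> place at 12.
534 hashes to 7; slot 7 is free -> place at 7.
655 hashes to 9; slot 9 is free -> place at 9.
75 hashes to 7; 7 taken -> place at 8.
660 hashes to 14; slot 14 is free -> place at 14.
211 hashes to 7; 7,8,9 taken -> place at 10.
63 hashes to 12; 12 taken -> place at 13.
664 hashes to 1; slot 1 is free -> place at 1.
Table: [_, 664, _, _, _, _, _, 534, 75, 655, 211, _, 505, 63, 660, _, _]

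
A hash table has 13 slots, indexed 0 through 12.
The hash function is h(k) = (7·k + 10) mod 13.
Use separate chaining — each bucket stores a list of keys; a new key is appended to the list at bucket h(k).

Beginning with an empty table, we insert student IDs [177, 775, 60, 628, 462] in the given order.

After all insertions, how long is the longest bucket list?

3

177 → bucket 1
775 → bucket 1 (collision)
60 → bucket 1 (collision)
628 → bucket 12
462 → bucket 7
Final buckets:
0: _
1: 177 -> 775 -> 60
2: _
3: _
4: _
5: _
6: _
7: 462
8: _
9: _
10: _
11: _
12: 628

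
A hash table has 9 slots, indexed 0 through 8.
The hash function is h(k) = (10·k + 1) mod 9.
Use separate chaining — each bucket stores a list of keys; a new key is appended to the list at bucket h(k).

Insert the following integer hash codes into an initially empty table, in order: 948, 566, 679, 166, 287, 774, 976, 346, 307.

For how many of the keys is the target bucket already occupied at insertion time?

948 → bucket 4
566 → bucket 0
679 → bucket 5
166 → bucket 5 (collision)
287 → bucket 0 (collision)
774 → bucket 1
976 → bucket 5 (collision)
346 → bucket 5 (collision)
307 → bucket 2
Final buckets:
0: 566 -> 287
1: 774
2: 307
3: .
4: 948
5: 679 -> 166 -> 976 -> 346
6: .
7: .
8: .

4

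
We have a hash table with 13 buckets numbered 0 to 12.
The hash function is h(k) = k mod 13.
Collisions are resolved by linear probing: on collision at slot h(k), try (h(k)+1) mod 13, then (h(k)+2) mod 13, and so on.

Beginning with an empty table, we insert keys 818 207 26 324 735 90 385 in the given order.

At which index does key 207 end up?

0

818 hashes to 12; slot 12 is free => place at 12.
207 hashes to 12; 12 taken => place at 0.
26 hashes to 0; 0 taken => place at 1.
324 hashes to 12; 12,0,1 taken => place at 2.
735 hashes to 7; slot 7 is free => place at 7.
90 hashes to 12; 12,0,1,2 taken => place at 3.
385 hashes to 8; slot 8 is free => place at 8.
Table: [207, 26, 324, 90, -, -, -, 735, 385, -, -, -, 818]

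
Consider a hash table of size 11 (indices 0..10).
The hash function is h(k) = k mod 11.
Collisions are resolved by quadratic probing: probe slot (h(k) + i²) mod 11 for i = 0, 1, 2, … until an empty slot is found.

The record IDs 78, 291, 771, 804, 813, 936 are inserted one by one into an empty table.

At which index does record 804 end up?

78 hashes to 1; slot 1 is free => place at 1.
291 hashes to 5; slot 5 is free => place at 5.
771 hashes to 1; 1 taken => place at 2.
804 hashes to 1; 1,2,5 taken => place at 10.
813 hashes to 10; 10 taken => place at 0.
936 hashes to 1; 1,2,5,10 taken => place at 6.
Table: [813, 78, 771, -, -, 291, 936, -, -, -, 804]

10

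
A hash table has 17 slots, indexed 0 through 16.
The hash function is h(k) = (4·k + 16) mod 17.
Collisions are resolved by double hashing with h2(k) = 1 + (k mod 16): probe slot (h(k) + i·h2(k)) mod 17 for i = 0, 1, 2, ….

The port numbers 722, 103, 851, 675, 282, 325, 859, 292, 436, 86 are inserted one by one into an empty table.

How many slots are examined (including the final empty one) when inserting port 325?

Insert 722: h=14, slot 14 empty -> index 14.
Insert 103: h=3, slot 3 empty -> index 3.
Insert 851: h=3, h2=4, slot 3 occupied -> index 7.
Insert 675: h=13, slot 13 empty -> index 13.
Insert 282: h=5, slot 5 empty -> index 5.
Insert 325: h=7, h2=6, slots 7,13 occupied -> index 2.
Insert 859: h=1, slot 1 empty -> index 1.
Insert 292: h=11, slot 11 empty -> index 11.
Insert 436: h=9, slot 9 empty -> index 9.
Insert 86: h=3, h2=7, slot 3 occupied -> index 10.
Table: [—, 859, 325, 103, —, 282, —, 851, —, 436, 86, 292, —, 675, 722, —, —]

3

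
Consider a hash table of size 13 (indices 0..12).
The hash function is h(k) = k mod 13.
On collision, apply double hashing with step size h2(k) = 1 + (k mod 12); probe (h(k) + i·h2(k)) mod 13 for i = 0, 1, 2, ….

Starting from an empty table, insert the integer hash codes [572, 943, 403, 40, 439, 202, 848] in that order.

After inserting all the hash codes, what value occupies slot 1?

40

Insert 572: h=0, slot 0 empty -> index 0.
Insert 943: h=7, slot 7 empty -> index 7.
Insert 403: h=0, h2=8, slot 0 occupied -> index 8.
Insert 40: h=1, slot 1 empty -> index 1.
Insert 439: h=10, slot 10 empty -> index 10.
Insert 202: h=7, h2=11, slot 7 occupied -> index 5.
Insert 848: h=3, slot 3 empty -> index 3.
Table: [572, 40, _, 848, _, 202, _, 943, 403, _, 439, _, _]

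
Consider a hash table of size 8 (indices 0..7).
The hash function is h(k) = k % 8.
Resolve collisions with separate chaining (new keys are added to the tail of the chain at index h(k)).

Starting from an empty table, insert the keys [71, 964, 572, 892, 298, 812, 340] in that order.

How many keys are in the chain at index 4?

5

Insert 71: h=7, bucket 7 empty → new chain.
Insert 964: h=4, bucket 4 empty → new chain.
Insert 572: h=4, bucket 4 nonempty → append to chain.
Insert 892: h=4, bucket 4 nonempty → append to chain.
Insert 298: h=2, bucket 2 empty → new chain.
Insert 812: h=4, bucket 4 nonempty → append to chain.
Insert 340: h=4, bucket 4 nonempty → append to chain.
Final buckets:
0: _
1: _
2: 298
3: _
4: 964 -> 572 -> 892 -> 812 -> 340
5: _
6: _
7: 71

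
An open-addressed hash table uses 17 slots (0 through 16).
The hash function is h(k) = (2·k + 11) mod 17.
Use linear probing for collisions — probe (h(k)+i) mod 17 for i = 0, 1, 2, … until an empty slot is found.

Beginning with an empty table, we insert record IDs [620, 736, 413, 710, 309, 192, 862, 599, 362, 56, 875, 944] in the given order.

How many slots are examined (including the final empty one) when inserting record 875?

620: h=10 -> slot 10
736: h=4 -> slot 4
413: h=4, probe 4,5 -> slot 5
710: h=3 -> slot 3
309: h=0 -> slot 0
192: h=4, probe 4,5,6 -> slot 6
862: h=1 -> slot 1
599: h=2 -> slot 2
362: h=4, probe 4,5,6,7 -> slot 7
56: h=4, probe 4,5,6,7,8 -> slot 8
875: h=10, probe 10,11 -> slot 11
944: h=12 -> slot 12
Table: [309, 862, 599, 710, 736, 413, 192, 362, 56, _, 620, 875, 944, _, _, _, _]

2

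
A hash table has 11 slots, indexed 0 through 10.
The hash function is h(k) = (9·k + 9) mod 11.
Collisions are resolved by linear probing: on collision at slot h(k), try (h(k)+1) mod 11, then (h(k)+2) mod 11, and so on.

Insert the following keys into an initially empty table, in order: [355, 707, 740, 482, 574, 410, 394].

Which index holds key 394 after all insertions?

Insert 355: h=3, slot 3 empty => index 3.
Insert 707: h=3, slot 3 occupied => index 4.
Insert 740: h=3, slots 3,4 occupied => index 5.
Insert 482: h=2, slot 2 empty => index 2.
Insert 574: h=5, slot 5 occupied => index 6.
Insert 410: h=3, slots 3,4,5,6 occupied => index 7.
Insert 394: h=2, slots 2,3,4,5,6,7 occupied => index 8.
Table: [∅, ∅, 482, 355, 707, 740, 574, 410, 394, ∅, ∅]

8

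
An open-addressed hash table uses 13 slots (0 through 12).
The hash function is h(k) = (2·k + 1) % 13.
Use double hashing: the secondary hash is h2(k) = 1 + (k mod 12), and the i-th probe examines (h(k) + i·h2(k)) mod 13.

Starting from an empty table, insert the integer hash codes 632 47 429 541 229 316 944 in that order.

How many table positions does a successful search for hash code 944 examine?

Insert 632: h=4, slot 4 empty -> index 4.
Insert 47: h=4, h2=12, slot 4 occupied -> index 3.
Insert 429: h=1, slot 1 empty -> index 1.
Insert 541: h=4, h2=2, slot 4 occupied -> index 6.
Insert 229: h=4, h2=2, slots 4,6 occupied -> index 8.
Insert 316: h=9, slot 9 empty -> index 9.
Insert 944: h=4, h2=9, slot 4 occupied -> index 0.
Table: [944, 429, —, 47, 632, —, 541, —, 229, 316, —, —, —]
Lookup 944: h=4, h2=9, probe 4,0 → found at 0.

2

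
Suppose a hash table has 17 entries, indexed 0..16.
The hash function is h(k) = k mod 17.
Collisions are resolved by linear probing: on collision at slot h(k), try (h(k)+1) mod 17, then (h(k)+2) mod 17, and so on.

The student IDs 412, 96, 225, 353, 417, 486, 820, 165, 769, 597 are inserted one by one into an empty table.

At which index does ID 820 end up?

6

412: h=4 => slot 4
96: h=11 => slot 11
225: h=4, probe 4,5 => slot 5
353: h=13 => slot 13
417: h=9 => slot 9
486: h=10 => slot 10
820: h=4, probe 4,5,6 => slot 6
165: h=12 => slot 12
769: h=4, probe 4,5,6,7 => slot 7
597: h=2 => slot 2
Table: [., ., 597, ., 412, 225, 820, 769, ., 417, 486, 96, 165, 353, ., ., .]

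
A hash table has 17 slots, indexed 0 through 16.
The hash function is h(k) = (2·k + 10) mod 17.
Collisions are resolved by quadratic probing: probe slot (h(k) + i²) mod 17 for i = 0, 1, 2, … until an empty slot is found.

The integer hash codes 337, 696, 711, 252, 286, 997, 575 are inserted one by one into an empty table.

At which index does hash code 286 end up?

3

337: h=4 -> slot 4
696: h=8 -> slot 8
711: h=4, probe 4,5 -> slot 5
252: h=4, probe 4,5,8,13 -> slot 13
286: h=4, probe 4,5,8,13,3 -> slot 3
997: h=15 -> slot 15
575: h=4, probe 4,5,8,13,3,12 -> slot 12
Table: [—, —, —, 286, 337, 711, —, —, 696, —, —, —, 575, 252, —, 997, —]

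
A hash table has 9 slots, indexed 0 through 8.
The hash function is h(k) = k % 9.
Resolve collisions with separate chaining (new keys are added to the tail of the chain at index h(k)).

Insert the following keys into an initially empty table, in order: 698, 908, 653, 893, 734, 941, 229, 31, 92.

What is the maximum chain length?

Insert 698: h=5, bucket 5 empty → new chain.
Insert 908: h=8, bucket 8 empty → new chain.
Insert 653: h=5, bucket 5 nonempty → append to chain.
Insert 893: h=2, bucket 2 empty → new chain.
Insert 734: h=5, bucket 5 nonempty → append to chain.
Insert 941: h=5, bucket 5 nonempty → append to chain.
Insert 229: h=4, bucket 4 empty → new chain.
Insert 31: h=4, bucket 4 nonempty → append to chain.
Insert 92: h=2, bucket 2 nonempty → append to chain.
Final buckets:
0: ∅
1: ∅
2: 893 -> 92
3: ∅
4: 229 -> 31
5: 698 -> 653 -> 734 -> 941
6: ∅
7: ∅
8: 908

4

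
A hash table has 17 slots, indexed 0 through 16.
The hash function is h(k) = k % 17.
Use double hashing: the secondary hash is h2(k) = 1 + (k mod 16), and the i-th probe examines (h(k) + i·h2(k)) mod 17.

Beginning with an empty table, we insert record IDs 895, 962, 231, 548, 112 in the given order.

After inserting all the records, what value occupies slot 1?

Insert 895: h=11, slot 11 empty -> index 11.
Insert 962: h=10, slot 10 empty -> index 10.
Insert 231: h=10, h2=8, slot 10 occupied -> index 1.
Insert 548: h=4, slot 4 empty -> index 4.
Insert 112: h=10, h2=1, slots 10,11 occupied -> index 12.
Table: [., 231, ., ., 548, ., ., ., ., ., 962, 895, 112, ., ., ., .]

231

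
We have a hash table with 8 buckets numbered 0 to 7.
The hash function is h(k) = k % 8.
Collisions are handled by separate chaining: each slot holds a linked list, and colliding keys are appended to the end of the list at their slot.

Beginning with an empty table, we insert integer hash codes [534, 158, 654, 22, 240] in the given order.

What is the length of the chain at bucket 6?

4

534 → bucket 6
158 → bucket 6 (collision)
654 → bucket 6 (collision)
22 → bucket 6 (collision)
240 → bucket 0
Final buckets:
0: 240
1: —
2: —
3: —
4: —
5: —
6: 534 -> 158 -> 654 -> 22
7: —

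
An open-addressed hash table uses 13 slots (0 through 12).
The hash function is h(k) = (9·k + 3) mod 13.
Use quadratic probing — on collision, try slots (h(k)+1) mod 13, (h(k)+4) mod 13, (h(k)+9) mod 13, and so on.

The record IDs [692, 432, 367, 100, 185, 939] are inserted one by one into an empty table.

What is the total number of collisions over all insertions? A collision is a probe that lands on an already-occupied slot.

10

Insert 692: h=4, slot 4 empty -> index 4.
Insert 432: h=4, slot 4 occupied -> index 5.
Insert 367: h=4, slots 4,5 occupied -> index 8.
Insert 100: h=6, slot 6 empty -> index 6.
Insert 185: h=4, slots 4,5,8 occupied -> index 0.
Insert 939: h=4, slots 4,5,8,0 occupied -> index 7.
Table: [185, ., ., ., 692, 432, 100, 939, 367, ., ., ., .]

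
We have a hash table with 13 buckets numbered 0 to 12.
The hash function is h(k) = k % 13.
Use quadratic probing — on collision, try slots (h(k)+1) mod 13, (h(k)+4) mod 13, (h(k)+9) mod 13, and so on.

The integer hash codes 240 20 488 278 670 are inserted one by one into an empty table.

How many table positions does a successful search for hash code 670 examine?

Insert 240: h=6, slot 6 empty => index 6.
Insert 20: h=7, slot 7 empty => index 7.
Insert 488: h=7, slot 7 occupied => index 8.
Insert 278: h=5, slot 5 empty => index 5.
Insert 670: h=7, slots 7,8 occupied => index 11.
Table: [∅, ∅, ∅, ∅, ∅, 278, 240, 20, 488, ∅, ∅, 670, ∅]
Lookup 670: h=7, probe 7,8,11 → found at 11.

3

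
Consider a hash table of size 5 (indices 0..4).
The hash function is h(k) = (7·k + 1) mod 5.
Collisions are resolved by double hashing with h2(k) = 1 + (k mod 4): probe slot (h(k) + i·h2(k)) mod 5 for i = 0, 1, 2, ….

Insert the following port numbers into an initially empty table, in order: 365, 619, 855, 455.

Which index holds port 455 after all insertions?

3

365 hashes to 1; slot 1 is free → place at 1.
619 hashes to 4; slot 4 is free → place at 4.
855 hashes to 1, h2=4; 1 taken → place at 0.
455 hashes to 1, h2=4; 1,0,4 taken → place at 3.
Table: [855, 365, ., 455, 619]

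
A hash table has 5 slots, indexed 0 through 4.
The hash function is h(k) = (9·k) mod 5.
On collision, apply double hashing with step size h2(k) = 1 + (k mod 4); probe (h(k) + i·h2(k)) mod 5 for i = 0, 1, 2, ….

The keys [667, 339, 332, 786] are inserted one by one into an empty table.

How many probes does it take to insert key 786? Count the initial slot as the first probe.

2

Insert 667: h=3, slot 3 empty → index 3.
Insert 339: h=1, slot 1 empty → index 1.
Insert 332: h=3, h2=1, slot 3 occupied → index 4.
Insert 786: h=4, h2=3, slot 4 occupied → index 2.
Table: [—, 339, 786, 667, 332]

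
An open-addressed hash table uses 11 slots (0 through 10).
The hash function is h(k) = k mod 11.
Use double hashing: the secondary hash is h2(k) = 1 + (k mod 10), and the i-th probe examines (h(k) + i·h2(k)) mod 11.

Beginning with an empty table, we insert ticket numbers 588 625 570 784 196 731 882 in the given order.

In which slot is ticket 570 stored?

588: h=5 => slot 5
625: h=9 => slot 9
570: h=9, h2=1, probe 9,10 => slot 10
784: h=3 => slot 3
196: h=9, h2=7, probe 9,5,1 => slot 1
731: h=5, h2=2, probe 5,7 => slot 7
882: h=2 => slot 2
Table: [-, 196, 882, 784, -, 588, -, 731, -, 625, 570]

10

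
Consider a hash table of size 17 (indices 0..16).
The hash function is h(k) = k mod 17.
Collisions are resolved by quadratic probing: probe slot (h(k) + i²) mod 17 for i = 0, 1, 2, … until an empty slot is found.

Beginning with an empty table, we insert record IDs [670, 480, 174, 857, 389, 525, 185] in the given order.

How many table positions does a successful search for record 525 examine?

Insert 670: h=7, slot 7 empty -> index 7.
Insert 480: h=4, slot 4 empty -> index 4.
Insert 174: h=4, slot 4 occupied -> index 5.
Insert 857: h=7, slot 7 occupied -> index 8.
Insert 389: h=15, slot 15 empty -> index 15.
Insert 525: h=15, slot 15 occupied -> index 16.
Insert 185: h=15, slots 15,16 occupied -> index 2.
Table: [_, _, 185, _, 480, 174, _, 670, 857, _, _, _, _, _, _, 389, 525]
Lookup 525: h=15, probe 15,16 → found at 16.

2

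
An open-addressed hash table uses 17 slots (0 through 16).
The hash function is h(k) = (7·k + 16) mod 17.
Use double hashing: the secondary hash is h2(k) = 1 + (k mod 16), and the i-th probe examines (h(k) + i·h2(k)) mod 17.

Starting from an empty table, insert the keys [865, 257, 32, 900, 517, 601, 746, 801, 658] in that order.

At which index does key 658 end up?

4

865: h=2 => slot 2
257: h=13 => slot 13
32: h=2, h2=1, probe 2,3 => slot 3
900: h=9 => slot 9
517: h=14 => slot 14
601: h=7 => slot 7
746: h=2, h2=11, probe 2,13,7,1 => slot 1
801: h=13, h2=2, probe 13,15 => slot 15
658: h=15, h2=3, probe 15,1,4 => slot 4
Table: [_, 746, 865, 32, 658, _, _, 601, _, 900, _, _, _, 257, 517, 801, _]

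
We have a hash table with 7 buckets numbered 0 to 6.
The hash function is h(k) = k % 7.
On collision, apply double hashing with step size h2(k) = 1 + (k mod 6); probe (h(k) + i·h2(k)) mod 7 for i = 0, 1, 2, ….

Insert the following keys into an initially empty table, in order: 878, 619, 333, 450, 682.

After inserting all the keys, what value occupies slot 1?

682

878: h=3 -> slot 3
619: h=3, h2=2, probe 3,5 -> slot 5
333: h=4 -> slot 4
450: h=2 -> slot 2
682: h=3, h2=5, probe 3,1 -> slot 1
Table: [., 682, 450, 878, 333, 619, .]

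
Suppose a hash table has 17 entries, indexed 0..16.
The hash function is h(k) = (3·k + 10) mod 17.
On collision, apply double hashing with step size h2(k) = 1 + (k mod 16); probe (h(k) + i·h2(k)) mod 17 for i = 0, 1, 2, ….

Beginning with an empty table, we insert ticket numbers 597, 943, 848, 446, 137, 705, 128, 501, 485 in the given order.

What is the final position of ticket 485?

9

597 hashes to 16; slot 16 is free => place at 16.
943 hashes to 0; slot 0 is free => place at 0.
848 hashes to 4; slot 4 is free => place at 4.
446 hashes to 5; slot 5 is free => place at 5.
137 hashes to 13; slot 13 is free => place at 13.
705 hashes to 0, h2=2; 0 taken => place at 2.
128 hashes to 3; slot 3 is free => place at 3.
501 hashes to 0, h2=6; 0 taken => place at 6.
485 hashes to 3, h2=6; 3 taken => place at 9.
Table: [943, ∅, 705, 128, 848, 446, 501, ∅, ∅, 485, ∅, ∅, ∅, 137, ∅, ∅, 597]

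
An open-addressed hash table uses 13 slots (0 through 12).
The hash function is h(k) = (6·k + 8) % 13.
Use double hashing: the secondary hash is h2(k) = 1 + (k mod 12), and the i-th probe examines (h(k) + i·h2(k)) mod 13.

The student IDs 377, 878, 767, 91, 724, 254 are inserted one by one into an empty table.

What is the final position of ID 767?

Insert 377: h=8, slot 8 empty -> index 8.
Insert 878: h=11, slot 11 empty -> index 11.
Insert 767: h=8, h2=12, slot 8 occupied -> index 7.
Insert 91: h=8, h2=8, slot 8 occupied -> index 3.
Insert 724: h=10, slot 10 empty -> index 10.
Insert 254: h=11, h2=3, slot 11 occupied -> index 1.
Table: [-, 254, -, 91, -, -, -, 767, 377, -, 724, 878, -]

7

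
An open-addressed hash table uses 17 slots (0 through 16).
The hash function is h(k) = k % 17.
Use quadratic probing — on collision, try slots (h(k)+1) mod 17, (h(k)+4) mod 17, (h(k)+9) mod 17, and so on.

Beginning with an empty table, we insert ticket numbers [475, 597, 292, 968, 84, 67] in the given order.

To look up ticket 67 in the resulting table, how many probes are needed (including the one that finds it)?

5

Insert 475: h=16, slot 16 empty → index 16.
Insert 597: h=2, slot 2 empty → index 2.
Insert 292: h=3, slot 3 empty → index 3.
Insert 968: h=16, slot 16 occupied → index 0.
Insert 84: h=16, slots 16,0,3 occupied → index 8.
Insert 67: h=16, slots 16,0,3,8 occupied → index 15.
Table: [968, ., 597, 292, ., ., ., ., 84, ., ., ., ., ., ., 67, 475]
Lookup 67: h=16, probe 16,0,3,8,15 → found at 15.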